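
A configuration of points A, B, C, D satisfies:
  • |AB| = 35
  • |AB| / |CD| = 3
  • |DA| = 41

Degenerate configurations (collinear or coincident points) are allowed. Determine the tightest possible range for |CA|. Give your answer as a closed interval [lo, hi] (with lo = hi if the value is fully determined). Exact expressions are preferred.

|CA| ∈ [88/3, 158/3]  (≈ [29.3333, 52.6667])

|AB| ∈ {35}
|AD| ∈ {41}
|CD| ∈ {35/3}
|BD| ∈ [6, 76]
|AC| ∈ [88/3, 158/3]
|BC| ∈ [0, 263/3]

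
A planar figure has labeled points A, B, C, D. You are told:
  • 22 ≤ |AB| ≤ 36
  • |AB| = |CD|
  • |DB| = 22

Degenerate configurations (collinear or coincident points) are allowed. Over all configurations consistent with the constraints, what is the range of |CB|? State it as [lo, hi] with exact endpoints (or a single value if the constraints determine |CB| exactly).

|AB| ∈ [22, 36]
|BD| ∈ {22}
|CD| ∈ [22, 36]
|AD| ∈ [0, 58]
|BC| ∈ [0, 58]
|AC| ∈ [0, 94]

|CB| ∈ [0, 58]  (≈ [0.0000, 58.0000])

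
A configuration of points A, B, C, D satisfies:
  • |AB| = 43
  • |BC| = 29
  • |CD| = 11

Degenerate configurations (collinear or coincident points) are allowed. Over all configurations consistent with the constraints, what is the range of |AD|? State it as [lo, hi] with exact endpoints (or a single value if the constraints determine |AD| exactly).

|AD| ∈ [3, 83]  (≈ [3.0000, 83.0000])

|AB| ∈ {43}
|BC| ∈ {29}
|CD| ∈ {11}
|AC| ∈ [14, 72]
|BD| ∈ [18, 40]
|AD| ∈ [3, 83]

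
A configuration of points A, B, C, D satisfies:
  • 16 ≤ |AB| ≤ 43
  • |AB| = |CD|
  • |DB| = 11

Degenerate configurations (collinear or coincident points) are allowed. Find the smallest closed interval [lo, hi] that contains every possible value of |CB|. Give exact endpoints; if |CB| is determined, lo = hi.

|CB| ∈ [5, 54]  (≈ [5.0000, 54.0000])

|AB| ∈ [16, 43]
|BD| ∈ {11}
|CD| ∈ [16, 43]
|AD| ∈ [5, 54]
|BC| ∈ [5, 54]
|AC| ∈ [0, 97]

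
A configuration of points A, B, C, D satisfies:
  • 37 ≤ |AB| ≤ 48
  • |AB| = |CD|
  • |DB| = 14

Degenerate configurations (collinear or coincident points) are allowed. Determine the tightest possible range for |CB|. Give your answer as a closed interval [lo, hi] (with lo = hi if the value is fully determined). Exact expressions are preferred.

|CB| ∈ [23, 62]  (≈ [23.0000, 62.0000])

|AB| ∈ [37, 48]
|BD| ∈ {14}
|CD| ∈ [37, 48]
|AD| ∈ [23, 62]
|BC| ∈ [23, 62]
|AC| ∈ [0, 110]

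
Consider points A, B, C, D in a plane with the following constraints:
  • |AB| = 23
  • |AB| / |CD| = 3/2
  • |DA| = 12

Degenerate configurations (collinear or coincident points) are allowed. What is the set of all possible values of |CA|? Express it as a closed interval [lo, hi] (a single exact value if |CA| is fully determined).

|AB| ∈ {23}
|AD| ∈ {12}
|CD| ∈ {46/3}
|BD| ∈ [11, 35]
|AC| ∈ [10/3, 82/3]
|BC| ∈ [0, 151/3]

|CA| ∈ [10/3, 82/3]  (≈ [3.3333, 27.3333])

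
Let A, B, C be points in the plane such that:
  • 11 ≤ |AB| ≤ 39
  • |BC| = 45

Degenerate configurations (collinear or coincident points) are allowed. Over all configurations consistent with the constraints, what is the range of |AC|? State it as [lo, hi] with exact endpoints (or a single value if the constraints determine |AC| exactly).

|AB| ∈ [11, 39]
|BC| ∈ {45}
|AC| ∈ [6, 84]

|AC| ∈ [6, 84]  (≈ [6.0000, 84.0000])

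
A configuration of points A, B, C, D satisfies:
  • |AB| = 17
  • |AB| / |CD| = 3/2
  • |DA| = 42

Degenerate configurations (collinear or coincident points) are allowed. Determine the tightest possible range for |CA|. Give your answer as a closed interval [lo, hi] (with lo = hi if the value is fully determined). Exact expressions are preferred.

|AB| ∈ {17}
|AD| ∈ {42}
|CD| ∈ {34/3}
|BD| ∈ [25, 59]
|AC| ∈ [92/3, 160/3]
|BC| ∈ [41/3, 211/3]

|CA| ∈ [92/3, 160/3]  (≈ [30.6667, 53.3333])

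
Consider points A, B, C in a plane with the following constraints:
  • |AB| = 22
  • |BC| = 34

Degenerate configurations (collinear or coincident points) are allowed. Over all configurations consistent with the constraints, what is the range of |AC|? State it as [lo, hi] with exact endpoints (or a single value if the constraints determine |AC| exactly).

|AC| ∈ [12, 56]  (≈ [12.0000, 56.0000])

|AB| ∈ {22}
|BC| ∈ {34}
|AC| ∈ [12, 56]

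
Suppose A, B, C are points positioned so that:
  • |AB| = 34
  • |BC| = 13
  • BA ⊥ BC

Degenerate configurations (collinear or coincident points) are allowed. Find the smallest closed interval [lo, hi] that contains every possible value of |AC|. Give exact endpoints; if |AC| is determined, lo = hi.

|AC| = 5·√(53)  (≈ 36.4005)

|AB| ∈ {34}
|BC| ∈ {13}
|AC| ∈ {5·√(53)}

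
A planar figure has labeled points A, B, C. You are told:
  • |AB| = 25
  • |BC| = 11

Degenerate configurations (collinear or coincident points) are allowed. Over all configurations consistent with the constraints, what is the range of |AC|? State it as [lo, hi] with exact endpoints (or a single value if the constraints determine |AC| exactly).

|AB| ∈ {25}
|BC| ∈ {11}
|AC| ∈ [14, 36]

|AC| ∈ [14, 36]  (≈ [14.0000, 36.0000])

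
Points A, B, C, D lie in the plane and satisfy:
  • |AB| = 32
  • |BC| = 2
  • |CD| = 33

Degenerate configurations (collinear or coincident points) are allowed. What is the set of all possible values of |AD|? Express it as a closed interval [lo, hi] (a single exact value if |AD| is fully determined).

|AB| ∈ {32}
|BC| ∈ {2}
|CD| ∈ {33}
|AC| ∈ [30, 34]
|BD| ∈ [31, 35]
|AD| ∈ [0, 67]

|AD| ∈ [0, 67]  (≈ [0.0000, 67.0000])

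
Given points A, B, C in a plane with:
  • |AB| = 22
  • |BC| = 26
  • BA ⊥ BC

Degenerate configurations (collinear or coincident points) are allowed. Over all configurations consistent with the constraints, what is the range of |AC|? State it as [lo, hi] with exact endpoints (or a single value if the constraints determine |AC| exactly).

|AB| ∈ {22}
|BC| ∈ {26}
|AC| ∈ {2·√(290)}

|AC| = 2·√(290)  (≈ 34.0588)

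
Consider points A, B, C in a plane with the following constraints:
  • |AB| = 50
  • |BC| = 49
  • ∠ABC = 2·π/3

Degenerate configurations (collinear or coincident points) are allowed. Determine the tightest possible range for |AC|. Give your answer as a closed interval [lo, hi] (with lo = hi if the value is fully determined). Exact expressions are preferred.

|AC| = √(7351)  (≈ 85.7380)

|AB| ∈ {50}
|BC| ∈ {49}
|AC| ∈ {√(7351)}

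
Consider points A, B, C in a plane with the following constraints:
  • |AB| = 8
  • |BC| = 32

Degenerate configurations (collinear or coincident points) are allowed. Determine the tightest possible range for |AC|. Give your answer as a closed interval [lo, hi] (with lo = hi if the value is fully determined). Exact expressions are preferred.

|AC| ∈ [24, 40]  (≈ [24.0000, 40.0000])

|AB| ∈ {8}
|BC| ∈ {32}
|AC| ∈ [24, 40]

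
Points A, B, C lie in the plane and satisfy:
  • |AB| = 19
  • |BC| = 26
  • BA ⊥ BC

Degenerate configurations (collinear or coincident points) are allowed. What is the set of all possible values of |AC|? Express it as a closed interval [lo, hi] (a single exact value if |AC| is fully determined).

|AB| ∈ {19}
|BC| ∈ {26}
|AC| ∈ {√(1037)}

|AC| = √(1037)  (≈ 32.2025)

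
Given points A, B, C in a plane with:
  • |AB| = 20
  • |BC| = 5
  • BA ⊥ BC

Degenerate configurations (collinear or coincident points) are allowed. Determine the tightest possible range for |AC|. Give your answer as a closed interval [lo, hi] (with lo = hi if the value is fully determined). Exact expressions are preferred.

|AB| ∈ {20}
|BC| ∈ {5}
|AC| ∈ {5·√(17)}

|AC| = 5·√(17)  (≈ 20.6155)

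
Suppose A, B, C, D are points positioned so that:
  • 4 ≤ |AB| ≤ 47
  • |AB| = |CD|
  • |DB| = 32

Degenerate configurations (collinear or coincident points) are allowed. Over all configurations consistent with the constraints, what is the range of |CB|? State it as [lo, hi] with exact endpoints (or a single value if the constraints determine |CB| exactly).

|AB| ∈ [4, 47]
|BD| ∈ {32}
|CD| ∈ [4, 47]
|AD| ∈ [0, 79]
|BC| ∈ [0, 79]
|AC| ∈ [0, 126]

|CB| ∈ [0, 79]  (≈ [0.0000, 79.0000])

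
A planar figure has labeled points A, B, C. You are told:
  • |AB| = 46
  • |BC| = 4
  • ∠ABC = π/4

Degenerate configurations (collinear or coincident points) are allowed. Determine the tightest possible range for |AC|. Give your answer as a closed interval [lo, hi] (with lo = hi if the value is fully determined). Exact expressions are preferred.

|AB| ∈ {46}
|BC| ∈ {4}
|AC| ∈ {2·√(533 - 46·√(2))}

|AC| = 2·√(533 - 46·√(2))  (≈ 43.2641)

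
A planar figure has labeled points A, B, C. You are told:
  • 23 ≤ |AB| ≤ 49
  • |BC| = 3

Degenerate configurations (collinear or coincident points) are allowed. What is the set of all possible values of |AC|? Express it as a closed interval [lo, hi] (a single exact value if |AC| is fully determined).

|AC| ∈ [20, 52]  (≈ [20.0000, 52.0000])

|AB| ∈ [23, 49]
|BC| ∈ {3}
|AC| ∈ [20, 52]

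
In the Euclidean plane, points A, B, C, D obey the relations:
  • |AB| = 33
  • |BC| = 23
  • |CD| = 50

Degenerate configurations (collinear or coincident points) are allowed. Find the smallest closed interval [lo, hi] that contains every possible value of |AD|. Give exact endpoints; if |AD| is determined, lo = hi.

|AB| ∈ {33}
|BC| ∈ {23}
|CD| ∈ {50}
|AC| ∈ [10, 56]
|BD| ∈ [27, 73]
|AD| ∈ [0, 106]

|AD| ∈ [0, 106]  (≈ [0.0000, 106.0000])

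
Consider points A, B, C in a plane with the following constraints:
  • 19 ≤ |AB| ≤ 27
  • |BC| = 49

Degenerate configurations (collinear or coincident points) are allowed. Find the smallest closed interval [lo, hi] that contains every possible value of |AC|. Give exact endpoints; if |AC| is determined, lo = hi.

|AB| ∈ [19, 27]
|BC| ∈ {49}
|AC| ∈ [22, 76]

|AC| ∈ [22, 76]  (≈ [22.0000, 76.0000])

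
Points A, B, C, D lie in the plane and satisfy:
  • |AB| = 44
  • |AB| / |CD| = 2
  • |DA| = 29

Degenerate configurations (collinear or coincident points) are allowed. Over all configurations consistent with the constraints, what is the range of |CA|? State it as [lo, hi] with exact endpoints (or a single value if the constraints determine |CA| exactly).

|CA| ∈ [7, 51]  (≈ [7.0000, 51.0000])

|AB| ∈ {44}
|AD| ∈ {29}
|CD| ∈ {22}
|BD| ∈ [15, 73]
|AC| ∈ [7, 51]
|BC| ∈ [0, 95]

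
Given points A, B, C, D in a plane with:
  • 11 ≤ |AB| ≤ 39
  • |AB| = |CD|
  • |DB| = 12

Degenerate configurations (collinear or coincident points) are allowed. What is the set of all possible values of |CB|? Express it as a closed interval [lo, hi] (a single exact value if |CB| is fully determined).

|AB| ∈ [11, 39]
|BD| ∈ {12}
|CD| ∈ [11, 39]
|AD| ∈ [0, 51]
|BC| ∈ [0, 51]
|AC| ∈ [0, 90]

|CB| ∈ [0, 51]  (≈ [0.0000, 51.0000])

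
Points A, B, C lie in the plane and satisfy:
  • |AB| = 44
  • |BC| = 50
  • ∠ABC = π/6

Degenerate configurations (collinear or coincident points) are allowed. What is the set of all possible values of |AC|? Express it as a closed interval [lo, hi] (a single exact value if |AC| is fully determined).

|AB| ∈ {44}
|BC| ∈ {50}
|AC| ∈ {2·√(1109 - 550·√(3))}

|AC| = 2·√(1109 - 550·√(3))  (≈ 25.0098)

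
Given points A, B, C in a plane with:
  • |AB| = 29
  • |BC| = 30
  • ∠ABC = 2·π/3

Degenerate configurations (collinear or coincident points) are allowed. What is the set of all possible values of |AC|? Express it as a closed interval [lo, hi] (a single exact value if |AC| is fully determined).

|AC| = √(2611)  (≈ 51.0979)

|AB| ∈ {29}
|BC| ∈ {30}
|AC| ∈ {√(2611)}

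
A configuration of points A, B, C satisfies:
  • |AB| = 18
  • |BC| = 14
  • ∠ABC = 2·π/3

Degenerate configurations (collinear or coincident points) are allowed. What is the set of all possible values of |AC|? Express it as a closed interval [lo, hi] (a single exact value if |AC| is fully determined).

|AC| = 2·√(193)  (≈ 27.7849)

|AB| ∈ {18}
|BC| ∈ {14}
|AC| ∈ {2·√(193)}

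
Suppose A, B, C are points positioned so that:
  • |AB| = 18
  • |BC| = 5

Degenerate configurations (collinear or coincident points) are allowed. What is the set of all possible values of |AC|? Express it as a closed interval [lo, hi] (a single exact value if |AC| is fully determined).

|AC| ∈ [13, 23]  (≈ [13.0000, 23.0000])

|AB| ∈ {18}
|BC| ∈ {5}
|AC| ∈ [13, 23]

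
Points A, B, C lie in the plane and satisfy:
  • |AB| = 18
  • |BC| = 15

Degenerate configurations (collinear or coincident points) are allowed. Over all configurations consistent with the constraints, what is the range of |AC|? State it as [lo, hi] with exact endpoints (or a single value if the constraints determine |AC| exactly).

|AB| ∈ {18}
|BC| ∈ {15}
|AC| ∈ [3, 33]

|AC| ∈ [3, 33]  (≈ [3.0000, 33.0000])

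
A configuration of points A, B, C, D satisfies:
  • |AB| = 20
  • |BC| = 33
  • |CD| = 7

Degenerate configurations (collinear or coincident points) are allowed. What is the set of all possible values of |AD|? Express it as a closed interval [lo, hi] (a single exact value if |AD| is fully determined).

|AD| ∈ [6, 60]  (≈ [6.0000, 60.0000])

|AB| ∈ {20}
|BC| ∈ {33}
|CD| ∈ {7}
|AC| ∈ [13, 53]
|BD| ∈ [26, 40]
|AD| ∈ [6, 60]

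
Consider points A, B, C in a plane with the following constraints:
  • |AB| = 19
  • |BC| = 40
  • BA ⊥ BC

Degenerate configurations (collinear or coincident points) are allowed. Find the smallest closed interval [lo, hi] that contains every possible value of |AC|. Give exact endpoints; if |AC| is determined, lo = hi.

|AC| = √(1961)  (≈ 44.2832)

|AB| ∈ {19}
|BC| ∈ {40}
|AC| ∈ {√(1961)}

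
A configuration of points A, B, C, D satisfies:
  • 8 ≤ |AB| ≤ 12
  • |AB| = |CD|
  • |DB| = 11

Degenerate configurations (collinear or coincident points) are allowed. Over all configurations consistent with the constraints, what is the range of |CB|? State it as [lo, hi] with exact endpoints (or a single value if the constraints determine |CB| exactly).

|AB| ∈ [8, 12]
|BD| ∈ {11}
|CD| ∈ [8, 12]
|AD| ∈ [0, 23]
|BC| ∈ [0, 23]
|AC| ∈ [0, 35]

|CB| ∈ [0, 23]  (≈ [0.0000, 23.0000])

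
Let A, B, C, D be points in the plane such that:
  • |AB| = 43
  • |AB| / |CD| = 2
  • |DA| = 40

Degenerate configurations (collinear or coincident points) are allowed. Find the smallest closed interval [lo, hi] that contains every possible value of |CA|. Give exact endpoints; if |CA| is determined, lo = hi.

|AB| ∈ {43}
|AD| ∈ {40}
|CD| ∈ {43/2}
|BD| ∈ [3, 83]
|AC| ∈ [37/2, 123/2]
|BC| ∈ [0, 209/2]

|CA| ∈ [37/2, 123/2]  (≈ [18.5000, 61.5000])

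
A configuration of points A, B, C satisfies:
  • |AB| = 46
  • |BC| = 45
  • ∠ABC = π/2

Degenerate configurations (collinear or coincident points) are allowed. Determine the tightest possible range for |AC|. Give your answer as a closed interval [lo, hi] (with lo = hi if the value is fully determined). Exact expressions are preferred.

|AC| = √(4141)  (≈ 64.3506)

|AB| ∈ {46}
|BC| ∈ {45}
|AC| ∈ {√(4141)}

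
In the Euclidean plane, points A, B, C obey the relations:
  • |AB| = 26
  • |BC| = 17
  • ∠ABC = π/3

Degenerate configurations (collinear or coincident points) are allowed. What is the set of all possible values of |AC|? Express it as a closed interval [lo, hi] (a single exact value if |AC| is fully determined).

|AB| ∈ {26}
|BC| ∈ {17}
|AC| ∈ {√(523)}

|AC| = √(523)  (≈ 22.8692)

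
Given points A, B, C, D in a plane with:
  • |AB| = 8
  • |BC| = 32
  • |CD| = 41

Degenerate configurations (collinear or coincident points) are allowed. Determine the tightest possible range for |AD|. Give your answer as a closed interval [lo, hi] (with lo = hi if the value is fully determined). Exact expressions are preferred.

|AD| ∈ [1, 81]  (≈ [1.0000, 81.0000])

|AB| ∈ {8}
|BC| ∈ {32}
|CD| ∈ {41}
|AC| ∈ [24, 40]
|BD| ∈ [9, 73]
|AD| ∈ [1, 81]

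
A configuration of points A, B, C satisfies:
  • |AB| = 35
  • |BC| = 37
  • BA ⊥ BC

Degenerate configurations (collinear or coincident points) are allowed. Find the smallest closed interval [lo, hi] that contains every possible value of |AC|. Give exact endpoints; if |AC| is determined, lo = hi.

|AC| = √(2594)  (≈ 50.9313)

|AB| ∈ {35}
|BC| ∈ {37}
|AC| ∈ {√(2594)}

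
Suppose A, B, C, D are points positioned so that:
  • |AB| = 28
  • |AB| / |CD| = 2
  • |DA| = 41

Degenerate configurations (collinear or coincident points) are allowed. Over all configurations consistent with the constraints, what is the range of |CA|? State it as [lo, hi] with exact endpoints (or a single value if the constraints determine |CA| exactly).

|CA| ∈ [27, 55]  (≈ [27.0000, 55.0000])

|AB| ∈ {28}
|AD| ∈ {41}
|CD| ∈ {14}
|BD| ∈ [13, 69]
|AC| ∈ [27, 55]
|BC| ∈ [0, 83]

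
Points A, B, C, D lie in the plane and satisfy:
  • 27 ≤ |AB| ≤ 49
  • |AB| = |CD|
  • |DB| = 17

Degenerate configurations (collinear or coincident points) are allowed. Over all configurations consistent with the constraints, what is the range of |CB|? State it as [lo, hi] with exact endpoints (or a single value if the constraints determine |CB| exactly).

|AB| ∈ [27, 49]
|BD| ∈ {17}
|CD| ∈ [27, 49]
|AD| ∈ [10, 66]
|BC| ∈ [10, 66]
|AC| ∈ [0, 115]

|CB| ∈ [10, 66]  (≈ [10.0000, 66.0000])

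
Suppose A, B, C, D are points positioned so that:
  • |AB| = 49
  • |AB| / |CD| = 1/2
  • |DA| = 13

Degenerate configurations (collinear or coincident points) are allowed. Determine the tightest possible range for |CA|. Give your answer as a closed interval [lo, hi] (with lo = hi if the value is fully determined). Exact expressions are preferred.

|CA| ∈ [85, 111]  (≈ [85.0000, 111.0000])

|AB| ∈ {49}
|AD| ∈ {13}
|CD| ∈ {98}
|BD| ∈ [36, 62]
|AC| ∈ [85, 111]
|BC| ∈ [36, 160]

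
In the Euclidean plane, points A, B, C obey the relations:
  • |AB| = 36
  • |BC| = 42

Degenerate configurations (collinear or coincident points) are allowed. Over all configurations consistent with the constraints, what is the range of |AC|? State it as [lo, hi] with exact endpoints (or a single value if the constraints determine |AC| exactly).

|AB| ∈ {36}
|BC| ∈ {42}
|AC| ∈ [6, 78]

|AC| ∈ [6, 78]  (≈ [6.0000, 78.0000])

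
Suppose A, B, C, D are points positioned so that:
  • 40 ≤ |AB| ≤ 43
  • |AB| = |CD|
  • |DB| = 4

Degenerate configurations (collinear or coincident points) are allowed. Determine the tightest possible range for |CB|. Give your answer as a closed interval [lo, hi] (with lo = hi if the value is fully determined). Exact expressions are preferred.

|AB| ∈ [40, 43]
|BD| ∈ {4}
|CD| ∈ [40, 43]
|AD| ∈ [36, 47]
|BC| ∈ [36, 47]
|AC| ∈ [0, 90]

|CB| ∈ [36, 47]  (≈ [36.0000, 47.0000])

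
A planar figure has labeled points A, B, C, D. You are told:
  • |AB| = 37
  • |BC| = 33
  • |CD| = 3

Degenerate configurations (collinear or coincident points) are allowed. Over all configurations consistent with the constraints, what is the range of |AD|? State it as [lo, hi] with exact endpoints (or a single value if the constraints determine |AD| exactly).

|AB| ∈ {37}
|BC| ∈ {33}
|CD| ∈ {3}
|AC| ∈ [4, 70]
|BD| ∈ [30, 36]
|AD| ∈ [1, 73]

|AD| ∈ [1, 73]  (≈ [1.0000, 73.0000])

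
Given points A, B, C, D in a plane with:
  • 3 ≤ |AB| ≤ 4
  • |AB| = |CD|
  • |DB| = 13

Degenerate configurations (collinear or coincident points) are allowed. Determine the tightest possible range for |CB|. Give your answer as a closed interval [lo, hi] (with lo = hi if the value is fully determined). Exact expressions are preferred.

|AB| ∈ [3, 4]
|BD| ∈ {13}
|CD| ∈ [3, 4]
|AD| ∈ [9, 17]
|BC| ∈ [9, 17]
|AC| ∈ [5, 21]

|CB| ∈ [9, 17]  (≈ [9.0000, 17.0000])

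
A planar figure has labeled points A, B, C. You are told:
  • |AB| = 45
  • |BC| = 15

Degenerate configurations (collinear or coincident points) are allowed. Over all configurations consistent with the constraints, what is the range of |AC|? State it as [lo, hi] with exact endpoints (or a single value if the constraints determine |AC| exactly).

|AC| ∈ [30, 60]  (≈ [30.0000, 60.0000])

|AB| ∈ {45}
|BC| ∈ {15}
|AC| ∈ [30, 60]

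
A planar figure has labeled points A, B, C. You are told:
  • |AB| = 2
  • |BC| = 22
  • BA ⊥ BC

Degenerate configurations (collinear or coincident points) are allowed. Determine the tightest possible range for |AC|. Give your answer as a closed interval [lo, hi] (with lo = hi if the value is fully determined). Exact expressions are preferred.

|AB| ∈ {2}
|BC| ∈ {22}
|AC| ∈ {2·√(122)}

|AC| = 2·√(122)  (≈ 22.0907)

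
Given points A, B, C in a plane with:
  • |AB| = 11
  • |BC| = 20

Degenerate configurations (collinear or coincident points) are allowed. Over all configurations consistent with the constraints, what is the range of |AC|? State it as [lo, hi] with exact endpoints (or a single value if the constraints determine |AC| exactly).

|AB| ∈ {11}
|BC| ∈ {20}
|AC| ∈ [9, 31]

|AC| ∈ [9, 31]  (≈ [9.0000, 31.0000])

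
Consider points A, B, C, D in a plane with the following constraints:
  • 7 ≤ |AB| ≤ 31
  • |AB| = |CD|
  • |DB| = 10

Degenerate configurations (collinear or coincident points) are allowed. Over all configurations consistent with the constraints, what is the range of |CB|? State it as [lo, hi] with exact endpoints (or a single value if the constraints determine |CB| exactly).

|AB| ∈ [7, 31]
|BD| ∈ {10}
|CD| ∈ [7, 31]
|AD| ∈ [0, 41]
|BC| ∈ [0, 41]
|AC| ∈ [0, 72]

|CB| ∈ [0, 41]  (≈ [0.0000, 41.0000])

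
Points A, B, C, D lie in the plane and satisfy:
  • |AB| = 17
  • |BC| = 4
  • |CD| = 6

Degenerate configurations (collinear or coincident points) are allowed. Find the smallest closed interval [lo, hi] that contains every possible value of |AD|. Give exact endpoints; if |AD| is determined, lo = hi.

|AD| ∈ [7, 27]  (≈ [7.0000, 27.0000])

|AB| ∈ {17}
|BC| ∈ {4}
|CD| ∈ {6}
|AC| ∈ [13, 21]
|BD| ∈ [2, 10]
|AD| ∈ [7, 27]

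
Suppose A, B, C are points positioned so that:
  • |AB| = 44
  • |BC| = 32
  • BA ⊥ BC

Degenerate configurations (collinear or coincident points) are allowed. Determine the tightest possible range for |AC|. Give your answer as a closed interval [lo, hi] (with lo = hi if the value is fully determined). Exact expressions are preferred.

|AB| ∈ {44}
|BC| ∈ {32}
|AC| ∈ {4·√(185)}

|AC| = 4·√(185)  (≈ 54.4059)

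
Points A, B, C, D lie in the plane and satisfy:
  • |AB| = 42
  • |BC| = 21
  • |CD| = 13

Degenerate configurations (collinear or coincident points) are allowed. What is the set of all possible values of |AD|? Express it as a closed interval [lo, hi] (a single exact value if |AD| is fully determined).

|AD| ∈ [8, 76]  (≈ [8.0000, 76.0000])

|AB| ∈ {42}
|BC| ∈ {21}
|CD| ∈ {13}
|AC| ∈ [21, 63]
|BD| ∈ [8, 34]
|AD| ∈ [8, 76]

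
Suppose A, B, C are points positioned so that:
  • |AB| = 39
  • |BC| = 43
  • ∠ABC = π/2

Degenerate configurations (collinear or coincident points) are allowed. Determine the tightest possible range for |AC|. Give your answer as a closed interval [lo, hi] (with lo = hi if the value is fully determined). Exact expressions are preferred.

|AC| = √(3370)  (≈ 58.0517)

|AB| ∈ {39}
|BC| ∈ {43}
|AC| ∈ {√(3370)}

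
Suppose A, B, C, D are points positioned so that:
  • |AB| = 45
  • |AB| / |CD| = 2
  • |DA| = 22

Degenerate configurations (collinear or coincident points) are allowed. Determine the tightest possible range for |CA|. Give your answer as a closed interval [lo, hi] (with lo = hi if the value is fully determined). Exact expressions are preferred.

|AB| ∈ {45}
|AD| ∈ {22}
|CD| ∈ {45/2}
|BD| ∈ [23, 67]
|AC| ∈ [1/2, 89/2]
|BC| ∈ [1/2, 179/2]

|CA| ∈ [1/2, 89/2]  (≈ [0.5000, 44.5000])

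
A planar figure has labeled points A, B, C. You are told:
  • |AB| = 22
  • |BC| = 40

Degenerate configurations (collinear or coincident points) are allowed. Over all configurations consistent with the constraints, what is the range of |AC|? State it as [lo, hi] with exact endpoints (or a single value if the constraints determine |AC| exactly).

|AB| ∈ {22}
|BC| ∈ {40}
|AC| ∈ [18, 62]

|AC| ∈ [18, 62]  (≈ [18.0000, 62.0000])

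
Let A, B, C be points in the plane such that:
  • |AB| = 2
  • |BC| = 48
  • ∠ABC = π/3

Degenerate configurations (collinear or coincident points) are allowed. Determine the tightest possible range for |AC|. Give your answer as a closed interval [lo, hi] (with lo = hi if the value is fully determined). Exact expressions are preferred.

|AC| = 2·√(553)  (≈ 47.0319)

|AB| ∈ {2}
|BC| ∈ {48}
|AC| ∈ {2·√(553)}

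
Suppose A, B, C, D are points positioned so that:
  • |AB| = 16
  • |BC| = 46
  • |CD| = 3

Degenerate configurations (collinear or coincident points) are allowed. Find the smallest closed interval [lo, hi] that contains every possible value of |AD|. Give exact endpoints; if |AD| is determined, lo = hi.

|AD| ∈ [27, 65]  (≈ [27.0000, 65.0000])

|AB| ∈ {16}
|BC| ∈ {46}
|CD| ∈ {3}
|AC| ∈ [30, 62]
|BD| ∈ [43, 49]
|AD| ∈ [27, 65]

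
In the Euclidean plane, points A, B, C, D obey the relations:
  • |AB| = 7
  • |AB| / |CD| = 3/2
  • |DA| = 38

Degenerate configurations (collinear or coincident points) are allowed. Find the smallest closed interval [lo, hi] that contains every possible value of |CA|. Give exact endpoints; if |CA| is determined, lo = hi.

|CA| ∈ [100/3, 128/3]  (≈ [33.3333, 42.6667])

|AB| ∈ {7}
|AD| ∈ {38}
|CD| ∈ {14/3}
|BD| ∈ [31, 45]
|AC| ∈ [100/3, 128/3]
|BC| ∈ [79/3, 149/3]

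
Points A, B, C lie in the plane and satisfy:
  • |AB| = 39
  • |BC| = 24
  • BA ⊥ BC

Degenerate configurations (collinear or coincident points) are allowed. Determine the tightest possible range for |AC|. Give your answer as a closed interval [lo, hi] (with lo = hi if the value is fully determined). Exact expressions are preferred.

|AB| ∈ {39}
|BC| ∈ {24}
|AC| ∈ {3·√(233)}

|AC| = 3·√(233)  (≈ 45.7930)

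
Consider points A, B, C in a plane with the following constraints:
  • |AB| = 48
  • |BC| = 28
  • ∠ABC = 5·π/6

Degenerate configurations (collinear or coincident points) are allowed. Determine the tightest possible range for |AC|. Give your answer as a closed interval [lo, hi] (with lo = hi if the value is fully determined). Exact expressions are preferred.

|AC| = 4·√(84·√(3) + 193)  (≈ 73.5926)

|AB| ∈ {48}
|BC| ∈ {28}
|AC| ∈ {4·√(84·√(3) + 193)}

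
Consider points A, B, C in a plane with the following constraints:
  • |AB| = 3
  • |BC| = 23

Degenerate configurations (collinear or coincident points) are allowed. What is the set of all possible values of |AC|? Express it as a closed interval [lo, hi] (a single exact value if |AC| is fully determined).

|AC| ∈ [20, 26]  (≈ [20.0000, 26.0000])

|AB| ∈ {3}
|BC| ∈ {23}
|AC| ∈ [20, 26]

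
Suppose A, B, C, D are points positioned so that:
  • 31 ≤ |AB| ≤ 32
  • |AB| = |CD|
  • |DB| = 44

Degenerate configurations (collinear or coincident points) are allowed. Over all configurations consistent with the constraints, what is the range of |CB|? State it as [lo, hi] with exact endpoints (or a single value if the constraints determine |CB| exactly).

|CB| ∈ [12, 76]  (≈ [12.0000, 76.0000])

|AB| ∈ [31, 32]
|BD| ∈ {44}
|CD| ∈ [31, 32]
|AD| ∈ [12, 76]
|BC| ∈ [12, 76]
|AC| ∈ [0, 108]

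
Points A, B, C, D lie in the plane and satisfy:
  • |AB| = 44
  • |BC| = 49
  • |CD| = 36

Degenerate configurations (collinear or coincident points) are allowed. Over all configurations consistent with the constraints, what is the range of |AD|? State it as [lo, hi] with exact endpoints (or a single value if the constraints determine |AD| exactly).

|AB| ∈ {44}
|BC| ∈ {49}
|CD| ∈ {36}
|AC| ∈ [5, 93]
|BD| ∈ [13, 85]
|AD| ∈ [0, 129]

|AD| ∈ [0, 129]  (≈ [0.0000, 129.0000])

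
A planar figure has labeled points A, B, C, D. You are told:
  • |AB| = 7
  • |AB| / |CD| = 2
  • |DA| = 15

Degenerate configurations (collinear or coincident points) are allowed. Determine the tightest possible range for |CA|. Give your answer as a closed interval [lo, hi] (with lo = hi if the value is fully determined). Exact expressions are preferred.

|CA| ∈ [23/2, 37/2]  (≈ [11.5000, 18.5000])

|AB| ∈ {7}
|AD| ∈ {15}
|CD| ∈ {7/2}
|BD| ∈ [8, 22]
|AC| ∈ [23/2, 37/2]
|BC| ∈ [9/2, 51/2]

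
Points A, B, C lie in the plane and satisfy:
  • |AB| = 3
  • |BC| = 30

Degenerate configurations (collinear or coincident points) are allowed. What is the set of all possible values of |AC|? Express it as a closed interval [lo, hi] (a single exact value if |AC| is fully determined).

|AC| ∈ [27, 33]  (≈ [27.0000, 33.0000])

|AB| ∈ {3}
|BC| ∈ {30}
|AC| ∈ [27, 33]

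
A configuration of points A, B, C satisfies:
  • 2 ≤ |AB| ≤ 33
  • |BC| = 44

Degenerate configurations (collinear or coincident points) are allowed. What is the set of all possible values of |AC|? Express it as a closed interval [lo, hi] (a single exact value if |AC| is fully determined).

|AB| ∈ [2, 33]
|BC| ∈ {44}
|AC| ∈ [11, 77]

|AC| ∈ [11, 77]  (≈ [11.0000, 77.0000])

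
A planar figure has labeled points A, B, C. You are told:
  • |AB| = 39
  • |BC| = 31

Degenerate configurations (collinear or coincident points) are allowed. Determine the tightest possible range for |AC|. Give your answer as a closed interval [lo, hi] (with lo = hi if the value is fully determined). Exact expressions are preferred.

|AC| ∈ [8, 70]  (≈ [8.0000, 70.0000])

|AB| ∈ {39}
|BC| ∈ {31}
|AC| ∈ [8, 70]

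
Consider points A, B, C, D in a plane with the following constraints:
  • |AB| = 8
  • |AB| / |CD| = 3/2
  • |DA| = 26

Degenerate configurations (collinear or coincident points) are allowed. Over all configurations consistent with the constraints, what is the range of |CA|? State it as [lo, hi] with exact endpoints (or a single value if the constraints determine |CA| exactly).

|CA| ∈ [62/3, 94/3]  (≈ [20.6667, 31.3333])

|AB| ∈ {8}
|AD| ∈ {26}
|CD| ∈ {16/3}
|BD| ∈ [18, 34]
|AC| ∈ [62/3, 94/3]
|BC| ∈ [38/3, 118/3]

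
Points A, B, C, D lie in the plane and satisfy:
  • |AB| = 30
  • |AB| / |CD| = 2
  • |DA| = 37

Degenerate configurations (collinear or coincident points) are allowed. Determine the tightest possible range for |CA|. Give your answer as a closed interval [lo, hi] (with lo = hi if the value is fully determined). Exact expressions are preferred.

|CA| ∈ [22, 52]  (≈ [22.0000, 52.0000])

|AB| ∈ {30}
|AD| ∈ {37}
|CD| ∈ {15}
|BD| ∈ [7, 67]
|AC| ∈ [22, 52]
|BC| ∈ [0, 82]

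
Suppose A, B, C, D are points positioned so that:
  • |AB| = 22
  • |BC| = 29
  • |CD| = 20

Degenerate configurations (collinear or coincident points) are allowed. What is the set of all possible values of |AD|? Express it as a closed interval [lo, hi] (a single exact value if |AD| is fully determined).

|AD| ∈ [0, 71]  (≈ [0.0000, 71.0000])

|AB| ∈ {22}
|BC| ∈ {29}
|CD| ∈ {20}
|AC| ∈ [7, 51]
|BD| ∈ [9, 49]
|AD| ∈ [0, 71]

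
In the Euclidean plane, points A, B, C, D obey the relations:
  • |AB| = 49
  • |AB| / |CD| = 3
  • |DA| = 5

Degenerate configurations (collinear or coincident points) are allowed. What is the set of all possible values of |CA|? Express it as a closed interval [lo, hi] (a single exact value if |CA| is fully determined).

|AB| ∈ {49}
|AD| ∈ {5}
|CD| ∈ {49/3}
|BD| ∈ [44, 54]
|AC| ∈ [34/3, 64/3]
|BC| ∈ [83/3, 211/3]

|CA| ∈ [34/3, 64/3]  (≈ [11.3333, 21.3333])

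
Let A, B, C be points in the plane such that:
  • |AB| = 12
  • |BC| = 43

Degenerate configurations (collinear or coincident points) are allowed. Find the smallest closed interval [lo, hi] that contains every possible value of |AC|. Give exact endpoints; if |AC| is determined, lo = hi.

|AC| ∈ [31, 55]  (≈ [31.0000, 55.0000])

|AB| ∈ {12}
|BC| ∈ {43}
|AC| ∈ [31, 55]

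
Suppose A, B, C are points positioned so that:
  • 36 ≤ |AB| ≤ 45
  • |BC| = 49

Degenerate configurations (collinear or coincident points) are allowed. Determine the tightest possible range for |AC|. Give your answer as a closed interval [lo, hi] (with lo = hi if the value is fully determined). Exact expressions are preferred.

|AB| ∈ [36, 45]
|BC| ∈ {49}
|AC| ∈ [4, 94]

|AC| ∈ [4, 94]  (≈ [4.0000, 94.0000])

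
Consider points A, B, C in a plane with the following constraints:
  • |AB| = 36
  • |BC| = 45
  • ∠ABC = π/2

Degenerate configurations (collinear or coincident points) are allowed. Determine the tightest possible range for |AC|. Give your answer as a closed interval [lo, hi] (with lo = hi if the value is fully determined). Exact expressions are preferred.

|AC| = 9·√(41)  (≈ 57.6281)

|AB| ∈ {36}
|BC| ∈ {45}
|AC| ∈ {9·√(41)}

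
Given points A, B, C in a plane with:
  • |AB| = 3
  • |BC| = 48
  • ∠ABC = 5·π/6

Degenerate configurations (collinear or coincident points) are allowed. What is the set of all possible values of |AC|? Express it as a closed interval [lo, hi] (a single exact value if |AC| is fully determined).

|AB| ∈ {3}
|BC| ∈ {48}
|AC| ∈ {3·√(16·√(3) + 257)}

|AC| = 3·√(16·√(3) + 257)  (≈ 50.6203)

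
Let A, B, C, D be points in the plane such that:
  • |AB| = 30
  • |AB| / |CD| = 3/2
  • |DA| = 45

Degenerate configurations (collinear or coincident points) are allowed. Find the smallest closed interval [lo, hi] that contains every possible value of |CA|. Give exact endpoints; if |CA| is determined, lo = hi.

|AB| ∈ {30}
|AD| ∈ {45}
|CD| ∈ {20}
|BD| ∈ [15, 75]
|AC| ∈ [25, 65]
|BC| ∈ [0, 95]

|CA| ∈ [25, 65]  (≈ [25.0000, 65.0000])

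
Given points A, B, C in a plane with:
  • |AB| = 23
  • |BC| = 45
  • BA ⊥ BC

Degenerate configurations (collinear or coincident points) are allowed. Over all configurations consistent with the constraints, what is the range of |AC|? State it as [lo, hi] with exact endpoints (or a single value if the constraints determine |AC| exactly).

|AB| ∈ {23}
|BC| ∈ {45}
|AC| ∈ {√(2554)}

|AC| = √(2554)  (≈ 50.5371)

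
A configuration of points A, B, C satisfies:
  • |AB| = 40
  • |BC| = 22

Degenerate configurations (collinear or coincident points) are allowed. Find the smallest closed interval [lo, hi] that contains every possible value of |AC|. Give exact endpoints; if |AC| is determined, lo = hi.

|AB| ∈ {40}
|BC| ∈ {22}
|AC| ∈ [18, 62]

|AC| ∈ [18, 62]  (≈ [18.0000, 62.0000])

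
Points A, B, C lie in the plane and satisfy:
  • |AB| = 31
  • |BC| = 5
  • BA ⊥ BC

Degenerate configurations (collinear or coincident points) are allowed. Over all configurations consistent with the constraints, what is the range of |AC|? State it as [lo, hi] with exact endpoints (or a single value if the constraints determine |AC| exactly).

|AC| = √(986)  (≈ 31.4006)

|AB| ∈ {31}
|BC| ∈ {5}
|AC| ∈ {√(986)}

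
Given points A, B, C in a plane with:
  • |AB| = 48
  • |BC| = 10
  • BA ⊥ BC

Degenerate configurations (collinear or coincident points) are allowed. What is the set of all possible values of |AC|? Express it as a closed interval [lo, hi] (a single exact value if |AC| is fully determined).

|AB| ∈ {48}
|BC| ∈ {10}
|AC| ∈ {2·√(601)}

|AC| = 2·√(601)  (≈ 49.0306)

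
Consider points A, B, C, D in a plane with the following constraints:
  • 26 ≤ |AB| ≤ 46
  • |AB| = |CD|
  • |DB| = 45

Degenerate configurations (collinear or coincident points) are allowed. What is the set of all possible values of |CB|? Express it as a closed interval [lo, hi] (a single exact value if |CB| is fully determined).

|CB| ∈ [0, 91]  (≈ [0.0000, 91.0000])

|AB| ∈ [26, 46]
|BD| ∈ {45}
|CD| ∈ [26, 46]
|AD| ∈ [0, 91]
|BC| ∈ [0, 91]
|AC| ∈ [0, 137]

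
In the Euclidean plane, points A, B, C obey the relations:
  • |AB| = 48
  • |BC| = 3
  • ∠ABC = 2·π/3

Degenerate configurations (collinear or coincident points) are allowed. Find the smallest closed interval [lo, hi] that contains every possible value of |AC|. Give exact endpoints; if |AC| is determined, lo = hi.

|AB| ∈ {48}
|BC| ∈ {3}
|AC| ∈ {3·√(273)}

|AC| = 3·√(273)  (≈ 49.5681)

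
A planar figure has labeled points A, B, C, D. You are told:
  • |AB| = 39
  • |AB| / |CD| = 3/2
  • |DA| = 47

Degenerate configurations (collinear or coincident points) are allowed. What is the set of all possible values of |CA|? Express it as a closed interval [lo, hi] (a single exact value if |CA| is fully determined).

|AB| ∈ {39}
|AD| ∈ {47}
|CD| ∈ {26}
|BD| ∈ [8, 86]
|AC| ∈ [21, 73]
|BC| ∈ [0, 112]

|CA| ∈ [21, 73]  (≈ [21.0000, 73.0000])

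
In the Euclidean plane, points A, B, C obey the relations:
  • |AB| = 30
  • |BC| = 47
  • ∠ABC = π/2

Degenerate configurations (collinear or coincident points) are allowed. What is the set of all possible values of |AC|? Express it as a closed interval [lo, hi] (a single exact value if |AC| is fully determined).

|AC| = √(3109)  (≈ 55.7584)

|AB| ∈ {30}
|BC| ∈ {47}
|AC| ∈ {√(3109)}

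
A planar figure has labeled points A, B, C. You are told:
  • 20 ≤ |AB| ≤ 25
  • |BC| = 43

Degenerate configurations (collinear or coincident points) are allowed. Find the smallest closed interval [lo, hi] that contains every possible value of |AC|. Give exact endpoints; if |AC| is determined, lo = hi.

|AC| ∈ [18, 68]  (≈ [18.0000, 68.0000])

|AB| ∈ [20, 25]
|BC| ∈ {43}
|AC| ∈ [18, 68]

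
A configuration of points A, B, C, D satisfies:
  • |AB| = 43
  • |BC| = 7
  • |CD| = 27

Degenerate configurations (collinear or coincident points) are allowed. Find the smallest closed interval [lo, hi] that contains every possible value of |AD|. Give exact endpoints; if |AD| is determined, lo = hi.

|AB| ∈ {43}
|BC| ∈ {7}
|CD| ∈ {27}
|AC| ∈ [36, 50]
|BD| ∈ [20, 34]
|AD| ∈ [9, 77]

|AD| ∈ [9, 77]  (≈ [9.0000, 77.0000])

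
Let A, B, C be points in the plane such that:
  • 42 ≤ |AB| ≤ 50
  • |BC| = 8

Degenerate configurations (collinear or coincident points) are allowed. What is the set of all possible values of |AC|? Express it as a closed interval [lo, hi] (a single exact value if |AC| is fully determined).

|AB| ∈ [42, 50]
|BC| ∈ {8}
|AC| ∈ [34, 58]

|AC| ∈ [34, 58]  (≈ [34.0000, 58.0000])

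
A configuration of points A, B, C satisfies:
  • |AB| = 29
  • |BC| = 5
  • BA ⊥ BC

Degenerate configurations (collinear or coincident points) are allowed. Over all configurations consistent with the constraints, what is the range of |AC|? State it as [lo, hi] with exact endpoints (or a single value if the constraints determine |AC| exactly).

|AC| = √(866)  (≈ 29.4279)

|AB| ∈ {29}
|BC| ∈ {5}
|AC| ∈ {√(866)}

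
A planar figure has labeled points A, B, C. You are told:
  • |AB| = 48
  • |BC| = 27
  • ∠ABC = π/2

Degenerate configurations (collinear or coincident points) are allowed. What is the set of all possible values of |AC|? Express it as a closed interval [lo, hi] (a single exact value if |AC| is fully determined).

|AB| ∈ {48}
|BC| ∈ {27}
|AC| ∈ {3·√(337)}

|AC| = 3·√(337)  (≈ 55.0727)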